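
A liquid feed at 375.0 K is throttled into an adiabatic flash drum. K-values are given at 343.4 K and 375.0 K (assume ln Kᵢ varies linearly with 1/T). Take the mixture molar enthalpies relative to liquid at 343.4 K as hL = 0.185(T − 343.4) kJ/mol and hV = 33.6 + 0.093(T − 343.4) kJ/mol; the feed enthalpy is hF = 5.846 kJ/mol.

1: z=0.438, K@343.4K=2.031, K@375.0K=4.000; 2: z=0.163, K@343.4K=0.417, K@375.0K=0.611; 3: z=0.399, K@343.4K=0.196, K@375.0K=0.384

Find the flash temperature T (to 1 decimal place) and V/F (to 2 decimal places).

T = 347.6 K, V/F = 0.15

Adiabatic flash: solve Rachford–Rice at each trial T, then check hF = ψ·hV(T) + (1−ψ)·hL(T).
  T = 343.4 K: K = (2.031, 0.417, 0.196), RR gives ψ = 0.046, H_out = 1.562 kJ/mol
  T = 375.0 K: K = (4.000, 0.611, 0.384), RR gives ψ = 0.596, H_out = 24.152 kJ/mol
  T = 359.2 K: K = (2.893, 0.509, 0.278), RR gives ψ = 0.367, H_out = 14.721 kJ/mol
  T = 351.3 K: K = (2.434, 0.462, 0.235), RR gives ψ = 0.232, H_out = 9.073 kJ/mol
  T = 347.4 K: K = (2.228, 0.439, 0.215), RR gives ψ = 0.149, H_out = 5.700 kJ/mol
  T = 349.4 K: K = (2.332, 0.451, 0.225), RR gives ψ = 0.193, H_out = 7.495 kJ/mol
Linear interpolation between T = 347.4 (H_out = 5.700) and T = 349.4 (H_out = 7.495) on hF = 5.846 gives T ≈ 347.6 K, at which ψ = 0.15.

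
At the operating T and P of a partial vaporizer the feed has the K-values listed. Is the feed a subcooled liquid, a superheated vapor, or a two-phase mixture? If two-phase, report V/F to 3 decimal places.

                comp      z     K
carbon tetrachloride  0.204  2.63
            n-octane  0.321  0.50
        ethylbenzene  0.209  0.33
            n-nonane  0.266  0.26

subcooled liquid

ΣzᵢKᵢ = 0.835; Σzᵢ/Kᵢ = 2.376.
Since ΣzᵢKᵢ < 1 the mixture is below its bubble point — single liquid phase.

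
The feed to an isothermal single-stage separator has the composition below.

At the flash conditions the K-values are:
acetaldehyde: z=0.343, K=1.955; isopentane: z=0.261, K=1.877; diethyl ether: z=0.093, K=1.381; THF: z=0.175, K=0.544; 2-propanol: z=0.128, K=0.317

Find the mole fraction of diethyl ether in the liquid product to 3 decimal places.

Let β = V/F and solve Σ zᵢ(Kᵢ−1)/(1+β(Kᵢ−1)) = 0.
Feasibility: ΣzᵢKᵢ = 1.425, Σzᵢ/Kᵢ = 1.107 — both > 1, two phases present.
Iterate (Newton) starting at β = 0.5:
  β = 0.500: g = 0.1745, g' = -0.449 → β = 0.889
  β = 0.889: g = -0.0245, g' = -0.652 → β = 0.851
  β = 0.851: g = -0.0009, g' = -0.607 → β = 0.850
Converged at β = 0.850.
Compositions from xᵢ = zᵢ/(1+β(Kᵢ−1)), yᵢ = Kᵢxᵢ:
  acetaldehyde: x = 0.189, y = 0.370
  isopentane: x = 0.150, y = 0.281
  diethyl ether: x = 0.070, y = 0.097
  THF: x = 0.286, y = 0.155
  2-propanol: x = 0.305, y = 0.097

x_diethyl ether = 0.070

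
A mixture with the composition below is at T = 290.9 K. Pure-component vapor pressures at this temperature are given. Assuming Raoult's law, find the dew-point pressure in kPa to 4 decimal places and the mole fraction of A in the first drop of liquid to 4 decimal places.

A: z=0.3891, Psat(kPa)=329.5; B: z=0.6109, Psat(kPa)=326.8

Pdew = 327.8453 kPa, x_A = 0.3871

At the dew point ψ → 1, so Σzᵢ/Kᵢ = 1 with Kᵢ = Pᵢˢᵃᵗ/P ⇒ 1/P = Σzᵢ/Pᵢˢᵃᵗ.
1/P = 0.3891/329.5 + 0.6109/326.8 = 0.0030502 ⇒ P = 327.8453 kPa
xᵢ = zᵢP/Pᵢˢᵃᵗ ⇒ x_A = 0.3891·327.8453/329.5 = 0.3871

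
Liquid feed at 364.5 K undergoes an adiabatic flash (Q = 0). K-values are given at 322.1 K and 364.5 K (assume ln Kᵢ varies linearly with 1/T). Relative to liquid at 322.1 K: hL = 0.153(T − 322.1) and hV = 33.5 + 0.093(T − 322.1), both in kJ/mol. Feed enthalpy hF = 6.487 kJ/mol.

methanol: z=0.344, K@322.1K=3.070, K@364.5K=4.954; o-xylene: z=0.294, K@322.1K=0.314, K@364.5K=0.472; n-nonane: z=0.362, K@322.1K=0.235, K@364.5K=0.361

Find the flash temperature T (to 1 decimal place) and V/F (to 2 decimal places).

Adiabatic flash: solve Rachford–Rice at each trial T, then check hF = ψ·hV(T) + (1−ψ)·hL(T).
  T = 322.1 K: K = (3.070, 0.314, 0.235), RR gives ψ = 0.154, H_out = 5.173 kJ/mol
  T = 364.5 K: K = (4.954, 0.472, 0.361), RR gives ψ = 0.416, H_out = 19.372 kJ/mol
  T = 343.3 K: K = (3.958, 0.390, 0.295), RR gives ψ = 0.297, H_out = 12.812 kJ/mol
  T = 332.7 K: K = (3.500, 0.351, 0.264), RR gives ψ = 0.231, H_out = 9.211 kJ/mol
  T = 327.4 K: K = (3.281, 0.332, 0.249), RR gives ψ = 0.194, H_out = 7.261 kJ/mol
  T = 324.8 K: K = (3.177, 0.323, 0.242), RR gives ψ = 0.175, H_out = 6.257 kJ/mol
  T = 326.1 K: K = (3.229, 0.328, 0.246), RR gives ψ = 0.185, H_out = 6.763 kJ/mol
Linear interpolation between T = 324.8 (H_out = 6.257) and T = 326.1 (H_out = 6.763) on hF = 6.487 gives T ≈ 325.4 K, at which ψ = 0.18.

T = 325.4 K, V/F = 0.18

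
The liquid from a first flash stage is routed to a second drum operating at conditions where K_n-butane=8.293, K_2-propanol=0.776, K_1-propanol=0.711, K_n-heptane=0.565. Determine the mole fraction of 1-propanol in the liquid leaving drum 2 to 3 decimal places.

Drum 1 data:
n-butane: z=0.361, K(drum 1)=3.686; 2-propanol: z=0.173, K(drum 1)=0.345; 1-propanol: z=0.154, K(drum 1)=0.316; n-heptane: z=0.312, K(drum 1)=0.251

Drum 1:
Rachford–Rice: g(ψ₁) = Σ zᵢ(Kᵢ−1)/(1+ψ₁(Kᵢ−1)) = 0.
Check two-phase: ΣzᵢKᵢ = 1.517 > 1 and Σzᵢ/Kᵢ = 2.330 > 1, so g(0) = 0.517 > 0 and g(1) = -1.330 < 0.
Newton–Raphson from ψ₁ = 0.41:
  ψ₁ = 0.410: g = -0.1771, g' = -1.232 → ψ₁ = 0.266
  ψ₁ = 0.266: g = 0.0074, g' = -1.375 → ψ₁ = 0.272
Converged at ψ₁ = 0.272.
Drum-1 compositions:
  n-butane: x = 0.209, y = 0.769
  2-propanol: x = 0.210, y = 0.073
  1-propanol: x = 0.189, y = 0.060
  n-heptane: x = 0.392, y = 0.098
Drum-2 feed = drum-1 liquid: z₂ = (0.2087, 0.2104, 0.1891, 0.3917).
Drum 2:
Let ψ₂ = V/F and solve Σ zᵢ(Kᵢ−1)/(1+ψ₂(Kᵢ−1)) = 0.
Feasibility: ΣzᵢKᵢ = 2.250, Σzᵢ/Kᵢ = 1.256 — both > 1, two phases present.
Newton iteration, ψ₂⁰ = 0.56:
  ψ₂ = 0.560: g = -0.0450, g' = -0.595 → ψ₂ = 0.484
  ψ₂ = 0.484: g = 0.0035, g' = -0.694 → ψ₂ = 0.489
Converged at ψ₂ = 0.489.
  n-butane: x = 0.046, y = 0.379
  2-propanol: x = 0.236, y = 0.183
  1-propanol: x = 0.220, y = 0.157
  n-heptane: x = 0.498, y = 0.281

x_1-propanol (drum 2) = 0.220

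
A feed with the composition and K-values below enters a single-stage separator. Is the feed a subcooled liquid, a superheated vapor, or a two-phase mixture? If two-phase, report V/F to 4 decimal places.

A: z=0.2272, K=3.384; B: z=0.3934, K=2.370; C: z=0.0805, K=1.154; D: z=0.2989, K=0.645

superheated vapor

ΣzᵢKᵢ = 1.9869; Σzᵢ/Kᵢ = 0.7663.
Since Σzᵢ/Kᵢ < 1 the mixture is above its dew point — single vapor phase.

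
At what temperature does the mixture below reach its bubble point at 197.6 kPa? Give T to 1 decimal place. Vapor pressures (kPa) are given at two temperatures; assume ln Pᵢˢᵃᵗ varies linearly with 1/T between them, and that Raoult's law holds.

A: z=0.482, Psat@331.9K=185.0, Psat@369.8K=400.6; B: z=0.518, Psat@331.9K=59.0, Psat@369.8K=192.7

Bubble-point temperature: ΣzᵢPᵢˢᵃᵗ(T) = P. Interpolate ln Pᵢˢᵃᵗ = aᵢ + bᵢ/T.
  T = 331.9 K: ΣzᵢPᵢˢᵃᵗ = 119.73 kPa
  T = 369.8 K: ΣzᵢPᵢˢᵃᵗ = 292.91 kPa
  T = 350.9 K: ΣzᵢPᵢˢᵃᵗ = 191.23 kPa
  T = 360.4 K: ΣzᵢPᵢˢᵃᵗ = 238.03 kPa
  T = 355.6 K: ΣzᵢPᵢˢᵃᵗ = 213.36 kPa
  T = 353.2 K: ΣzᵢPᵢˢᵃᵗ = 201.82 kPa
Interpolating between 350.9 K and 353.2 K gives T ≈ 352.3 K.

T = 352.3 K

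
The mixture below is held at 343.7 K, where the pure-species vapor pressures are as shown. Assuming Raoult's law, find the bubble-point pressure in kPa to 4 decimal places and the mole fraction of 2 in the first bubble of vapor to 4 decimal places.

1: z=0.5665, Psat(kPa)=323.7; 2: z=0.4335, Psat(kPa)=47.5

At the bubble point ψ → 0, so ΣzᵢKᵢ = 1 with Kᵢ = Pᵢˢᵃᵗ/P ⇒ P = ΣzᵢPᵢˢᵃᵗ.
P = 0.5665·323.7 + 0.4335·47.5 = 203.9673 kPa
yᵢ = zᵢPᵢˢᵃᵗ/P ⇒ y_2 = 0.4335·47.5/203.9673 = 0.1010

Pbub = 203.9673 kPa, y_2 = 0.1010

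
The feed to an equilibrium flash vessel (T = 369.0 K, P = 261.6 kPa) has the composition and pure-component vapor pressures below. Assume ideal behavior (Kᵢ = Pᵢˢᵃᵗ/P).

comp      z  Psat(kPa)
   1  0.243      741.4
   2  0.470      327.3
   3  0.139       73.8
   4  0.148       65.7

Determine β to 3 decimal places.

Raoult's law: Kᵢ = Pᵢˢᵃᵗ/P = Pᵢˢᵃᵗ/261.6.
  K_1 = 741.4/261.6 = 2.83410, K_2 = 327.3/261.6 = 1.25115, K_3 = 73.8/261.6 = 0.28211, K_4 = 65.7/261.6 = 0.25115
Let β = V/F and solve Σ zᵢ(Kᵢ−1)/(1+β(Kᵢ−1)) = 0.
Feasibility: ΣzᵢKᵢ = 1.353, Σzᵢ/Kᵢ = 1.543 — both > 1, two phases present.
Newton iteration, β⁰ = 0.5:
  β = 0.500: g = 0.0045, g' = -0.632 → β = 0.507
Converged at β = 0.507.

β = 0.507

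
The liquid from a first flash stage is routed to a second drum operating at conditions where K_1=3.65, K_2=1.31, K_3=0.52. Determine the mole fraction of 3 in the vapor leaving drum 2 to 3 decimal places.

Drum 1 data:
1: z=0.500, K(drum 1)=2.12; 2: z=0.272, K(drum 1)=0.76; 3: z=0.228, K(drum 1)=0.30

Drum 1:
Newton–Raphson from ψ₁ = 0.5:
  ψ₁ = 0.500: g = 0.0393, g' = -0.542 → ψ₁ = 0.572
  ψ₁ = 0.572: g = -0.0007, g' = -0.565 → ψ₁ = 0.571
Converged at ψ₁ = 0.571.
Drum-1 compositions:
  1: x = 0.305, y = 0.646
  2: x = 0.315, y = 0.240
  3: x = 0.380, y = 0.114
Drum-2 feed = drum-1 liquid: z₂ = (0.3049, 0.3152, 0.3798).
Drum 2:
Material balance + equilibrium reduce to Σ zᵢ(Kᵢ−1)/(1+ψ₂(Kᵢ−1)) = 0.
Feasibility: ΣzᵢKᵢ = 1.723, Σzᵢ/Kᵢ = 1.055 — both > 1, two phases present.
Newton iteration, ψ₂⁰ = 0.69:
  ψ₂ = 0.690: g = 0.0936, g' = -0.484 → ψ₂ = 0.883
  ψ₂ = 0.883: g = 0.0020, g' = -0.474 → ψ₂ = 0.888
Converged at ψ₂ = 0.888.
  1: x = 0.091, y = 0.332
  2: x = 0.247, y = 0.324
  3: x = 0.662, y = 0.344

y_3 (drum 2) = 0.344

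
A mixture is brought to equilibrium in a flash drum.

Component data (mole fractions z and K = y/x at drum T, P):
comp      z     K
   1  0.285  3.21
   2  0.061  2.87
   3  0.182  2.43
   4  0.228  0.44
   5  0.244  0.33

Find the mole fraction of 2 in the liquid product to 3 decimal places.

Rachford–Rice: g(ψ) = Σ zᵢ(Kᵢ−1)/(1+ψ(Kᵢ−1)) = 0.
g(0) = ΣzᵢKᵢ − 1 = 0.713 and g(1) = 1 − Σzᵢ/Kᵢ = -0.443, so a root lies in (0, 1).
Newton–Raphson from ψ = 0.5:
  ψ = 0.500: g = 0.0868, g' = -0.883 → ψ = 0.598
  ψ = 0.598: g = 0.0005, g' = -0.881 → ψ = 0.599
Converged at ψ = 0.599.
Compositions from xᵢ = zᵢ/(1+ψ(Kᵢ−1)), yᵢ = Kᵢxᵢ:
  1: x = 0.123, y = 0.394
  2: x = 0.029, y = 0.083
  3: x = 0.098, y = 0.238
  4: x = 0.343, y = 0.151
  5: x = 0.407, y = 0.134

x_2 = 0.029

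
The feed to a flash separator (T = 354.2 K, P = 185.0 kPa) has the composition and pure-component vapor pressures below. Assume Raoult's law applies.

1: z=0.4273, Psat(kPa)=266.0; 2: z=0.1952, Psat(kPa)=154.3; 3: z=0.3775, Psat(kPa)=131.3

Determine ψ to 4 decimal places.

Raoult's law: Kᵢ = Pᵢˢᵃᵗ/P = Pᵢˢᵃᵗ/185.0.
  K_1 = 266.0/185.0 = 1.437838, K_2 = 154.3/185.0 = 0.834054, K_3 = 131.3/185.0 = 0.709730
Material balance + equilibrium reduce to Σ zᵢ(Kᵢ−1)/(1+ψ(Kᵢ−1)) = 0.
g(0) = ΣzᵢKᵢ − 1 = 0.0451 and g(1) = 1 − Σzᵢ/Kᵢ = -0.0631, so a root lies in (0, 1).
Newton iteration, ψ⁰ = 0.32:
  ψ = 0.3200: g = 0.00909, g' = -0.1077 → ψ = 0.4044
  ψ = 0.4044: g = 0.00007, g' = -0.1061 → ψ = 0.4051
Converged at ψ = 0.4051.

ψ = 0.4051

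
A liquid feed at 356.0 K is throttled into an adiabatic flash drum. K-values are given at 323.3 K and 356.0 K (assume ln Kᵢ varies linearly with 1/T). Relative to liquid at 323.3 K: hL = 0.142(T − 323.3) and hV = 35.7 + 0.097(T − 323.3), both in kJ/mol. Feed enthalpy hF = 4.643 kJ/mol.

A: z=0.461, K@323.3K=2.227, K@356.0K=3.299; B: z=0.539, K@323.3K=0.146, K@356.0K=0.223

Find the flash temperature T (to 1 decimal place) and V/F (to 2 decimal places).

T = 325.2 K, V/F = 0.12

Adiabatic flash: solve Rachford–Rice at each trial T, then check hF = ψ·hV(T) + (1−ψ)·hL(T).
  T = 323.3 K: K = (2.227, 0.146), RR gives ψ = 0.101, H_out = 3.589 kJ/mol
  T = 356.0 K: K = (3.299, 0.223), RR gives ψ = 0.359, H_out = 16.927 kJ/mol
  T = 339.6 K: K = (2.735, 0.182), RR gives ψ = 0.253, H_out = 11.160 kJ/mol
  T = 331.5 K: K = (2.476, 0.164), RR gives ψ = 0.186, H_out = 7.733 kJ/mol
  T = 327.4 K: K = (2.350, 0.155), RR gives ψ = 0.146, H_out = 5.766 kJ/mol
  T = 325.4 K: K = (2.289, 0.150), RR gives ψ = 0.125, H_out = 4.734 kJ/mol
Linear interpolation between T = 323.3 (H_out = 3.589) and T = 325.4 (H_out = 4.734) on hF = 4.643 gives T ≈ 325.2 K, at which ψ = 0.12.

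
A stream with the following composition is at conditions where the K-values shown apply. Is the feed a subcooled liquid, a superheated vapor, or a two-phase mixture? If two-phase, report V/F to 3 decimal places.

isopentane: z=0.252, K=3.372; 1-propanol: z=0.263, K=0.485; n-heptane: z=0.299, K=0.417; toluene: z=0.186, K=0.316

two-phase, V/F = 0.116

ΣzᵢKᵢ = 1.161; Σzᵢ/Kᵢ = 1.923.
Both exceed 1, so a two-phase solution exists.
Material balance + equilibrium reduce to Σ zᵢ(Kᵢ−1)/(1+ψ(Kᵢ−1)) = 0.
Newton–Raphson from ψ = 0.66:
  ψ = 0.660: g = -0.4875, g' = -0.933 → ψ = 0.138
  ψ = 0.138: g = -0.0251, g' = -1.113 → ψ = 0.115
  ψ = 0.115: g = 0.0007, g' = -1.173 → ψ = 0.116
Converged at ψ = 0.116.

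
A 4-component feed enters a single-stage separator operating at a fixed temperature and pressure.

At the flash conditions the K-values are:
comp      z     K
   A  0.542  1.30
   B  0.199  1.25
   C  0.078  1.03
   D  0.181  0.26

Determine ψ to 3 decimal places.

ψ = 0.410

Rachford–Rice: g(ψ) = Σ zᵢ(Kᵢ−1)/(1+ψ(Kᵢ−1)) = 0.
Feasibility: ΣzᵢKᵢ = 1.081, Σzᵢ/Kᵢ = 1.348 — both > 1, two phases present.
Iterate (Newton) starting at ψ = 0.5:
  ψ = 0.500: g = -0.0247, g' = -0.297 → ψ = 0.417
  ψ = 0.417: g = -0.0018, g' = -0.256 → ψ = 0.410
Converged at ψ = 0.410.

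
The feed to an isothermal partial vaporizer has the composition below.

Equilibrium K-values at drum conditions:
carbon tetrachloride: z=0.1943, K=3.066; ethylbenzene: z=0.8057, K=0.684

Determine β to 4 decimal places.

β = 0.2249

Binary case is linear: z₁(K₁−1)(1+β(K₂−1)) + z₂(K₂−1)(1+β(K₁−1)) = 0
⇒ β = [z₁(K₁−1)+z₂(K₂−1)] / [−(K₁−1)(K₂−1)] = 0.14682/0.65286 = 0.2249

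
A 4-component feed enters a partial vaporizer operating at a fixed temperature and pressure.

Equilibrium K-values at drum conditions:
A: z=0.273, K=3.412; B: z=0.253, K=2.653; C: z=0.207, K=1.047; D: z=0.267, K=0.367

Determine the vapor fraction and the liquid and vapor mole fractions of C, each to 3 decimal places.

Let ψ = V/F and solve Σ zᵢ(Kᵢ−1)/(1+ψ(Kᵢ−1)) = 0.
Check two-phase: ΣzᵢKᵢ = 1.917 > 1 and Σzᵢ/Kᵢ = 1.101 > 1, so g(0) = 0.917 > 0 and g(1) = -0.101 < 0.
Iterate (Newton) starting at ψ = 0.58:
  ψ = 0.580: g = 0.2304, g' = -0.724 → ψ = 0.898
  ψ = 0.898: g = -0.0063, g' = -0.846 → ψ = 0.891
Converged at ψ = 0.891.
Compositions from xᵢ = zᵢ/(1+ψ(Kᵢ−1)), yᵢ = Kᵢxᵢ:
  A: x = 0.087, y = 0.296
  B: x = 0.102, y = 0.271
  C: x = 0.199, y = 0.208
  D: x = 0.612, y = 0.225

ψ = 0.891, x_C = 0.199, y_C = 0.208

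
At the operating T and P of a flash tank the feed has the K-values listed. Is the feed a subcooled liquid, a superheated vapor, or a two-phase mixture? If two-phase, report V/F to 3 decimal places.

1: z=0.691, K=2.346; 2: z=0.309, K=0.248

ΣzᵢKᵢ = 1.698; Σzᵢ/Kᵢ = 1.541.
Both exceed 1, so a two-phase solution exists.
Material balance + equilibrium reduce to Σ zᵢ(Kᵢ−1)/(1+ψ(Kᵢ−1)) = 0.
Binary case is linear: z₁(K₁−1)(1+ψ(K₂−1)) + z₂(K₂−1)(1+ψ(K₁−1)) = 0
⇒ ψ = [z₁(K₁−1)+z₂(K₂−1)] / [−(K₁−1)(K₂−1)] = 0.6977/1.0122 = 0.689

two-phase, V/F = 0.689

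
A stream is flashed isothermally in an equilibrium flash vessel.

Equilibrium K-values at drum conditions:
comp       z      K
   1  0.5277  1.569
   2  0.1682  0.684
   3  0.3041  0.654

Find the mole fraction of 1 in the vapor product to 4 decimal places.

Material balance + equilibrium reduce to Σ zᵢ(Kᵢ−1)/(1+β(Kᵢ−1)) = 0.
Feasibility: ΣzᵢKᵢ = 1.1419, Σzᵢ/Kᵢ = 1.0472 — both > 1, two phases present.
Iterate (Newton) starting at β = 0.6:
  β = 0.6000: g = 0.02547, g' = -0.1785 → β = 0.7427
Converged at β = 0.7427.
Compositions from xᵢ = zᵢ/(1+β(Kᵢ−1)), yᵢ = Kᵢxᵢ:
  1: x = 0.3709, y = 0.5820
  2: x = 0.2198, y = 0.1503
  3: x = 0.4093, y = 0.2677

y_1 = 0.5820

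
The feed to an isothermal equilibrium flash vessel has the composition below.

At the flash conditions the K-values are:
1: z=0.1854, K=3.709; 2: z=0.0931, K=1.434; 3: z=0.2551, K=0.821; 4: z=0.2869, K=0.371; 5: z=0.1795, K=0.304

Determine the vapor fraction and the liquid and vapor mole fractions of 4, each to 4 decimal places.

Material balance + equilibrium reduce to Σ zᵢ(Kᵢ−1)/(1+ψ(Kᵢ−1)) = 0.
Check two-phase: ΣzᵢKᵢ = 1.1916 > 1 and Σzᵢ/Kᵢ = 1.7894 > 1, so g(0) = 0.1916 > 0 and g(1) = -0.7894 < 0.
Iterate (Newton) starting at ψ = 0.63:
  ψ = 0.6300: g = -0.35557, g' = -0.7941 → ψ = 0.1822
  ψ = 0.1822: g = -0.02041, g' = -0.8925 → ψ = 0.1594
  ψ = 0.1594: g = 0.00051, g' = -0.9380 → ψ = 0.1599
Converged at ψ = 0.1599.
Compositions from xᵢ = zᵢ/(1+ψ(Kᵢ−1)), yᵢ = Kᵢxᵢ:
  1: x = 0.1294, y = 0.4798
  2: x = 0.0871, y = 0.1248
  3: x = 0.2626, y = 0.2156
  4: x = 0.3190, y = 0.1183
  5: x = 0.2020, y = 0.0614

ψ = 0.1599, x_4 = 0.3190, y_4 = 0.1183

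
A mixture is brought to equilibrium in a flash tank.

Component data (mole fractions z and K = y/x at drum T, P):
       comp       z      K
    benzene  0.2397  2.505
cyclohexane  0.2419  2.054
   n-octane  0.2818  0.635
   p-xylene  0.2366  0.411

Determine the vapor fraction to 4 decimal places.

Material balance + equilibrium reduce to Σ zᵢ(Kᵢ−1)/(1+ψ(Kᵢ−1)) = 0.
Check two-phase: ΣzᵢKᵢ = 1.3735 > 1 and Σzᵢ/Kᵢ = 1.2329 > 1, so g(0) = 0.3735 > 0 and g(1) = -0.2329 < 0.
Iterate (Newton) starting at ψ = 0.5:
  ψ = 0.5000: g = 0.04947, g' = -0.5131 → ψ = 0.5964
  ψ = 0.5964: g = 0.00036, g' = -0.5085 → ψ = 0.5971
Converged at ψ = 0.5971.

ψ = 0.5971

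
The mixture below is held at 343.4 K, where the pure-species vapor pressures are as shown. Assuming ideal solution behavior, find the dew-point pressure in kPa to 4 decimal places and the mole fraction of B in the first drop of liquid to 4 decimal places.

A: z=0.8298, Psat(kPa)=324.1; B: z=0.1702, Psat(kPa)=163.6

Pdew = 277.7266 kPa, x_B = 0.2889

At the dew point ψ → 1, so Σzᵢ/Kᵢ = 1 with Kᵢ = Pᵢˢᵃᵗ/P ⇒ 1/P = Σzᵢ/Pᵢˢᵃᵗ.
1/P = 0.8298/324.1 + 0.1702/163.6 = 0.0036007 ⇒ P = 277.7266 kPa
xᵢ = zᵢP/Pᵢˢᵃᵗ ⇒ x_B = 0.1702·277.7266/163.6 = 0.2889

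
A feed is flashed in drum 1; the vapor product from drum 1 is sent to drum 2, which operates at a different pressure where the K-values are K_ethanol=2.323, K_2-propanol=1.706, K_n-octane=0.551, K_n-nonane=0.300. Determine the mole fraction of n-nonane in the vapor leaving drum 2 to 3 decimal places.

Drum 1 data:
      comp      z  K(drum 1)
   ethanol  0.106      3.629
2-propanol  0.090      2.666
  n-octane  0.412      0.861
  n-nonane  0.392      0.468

Drum 1:
Rachford–Rice: g(ψ₁) = Σ zᵢ(Kᵢ−1)/(1+ψ₁(Kᵢ−1)) = 0.
g(0) = ΣzᵢKᵢ − 1 = 0.163 and g(1) = 1 − Σzᵢ/Kᵢ = -0.379, so a root lies in (0, 1).
Newton iteration, ψ₁⁰ = 0.6:
  ψ₁ = 0.600: g = -0.1857, g' = -0.422 → ψ₁ = 0.160
  ψ₁ = 0.160: g = 0.0283, g' = -0.660 → ψ₁ = 0.202
  ψ₁ = 0.202: g = 0.0014, g' = -0.600 → ψ₁ = 0.205
Converged at ψ₁ = 0.205.
Drum-1 compositions:
  ethanol: x = 0.069, y = 0.250
  2-propanol: x = 0.067, y = 0.179
  n-octane: x = 0.424, y = 0.365
  n-nonane: x = 0.440, y = 0.206
Drum-2 feed = drum-1 vapor: z₂ = (0.2501, 0.1789, 0.3651, 0.2059).
Drum 2:
Rachford–Rice: g(ψ₂) = Σ zᵢ(Kᵢ−1)/(1+ψ₂(Kᵢ−1)) = 0.
Feasibility: ΣzᵢKᵢ = 1.149, Σzᵢ/Kᵢ = 1.561 — both > 1, two phases present.
Newton–Raphson from ψ₂ = 0.5:
  ψ₂ = 0.500: g = -0.1406, g' = -0.568 → ψ₂ = 0.253
  ψ₂ = 0.253: g = -0.0048, g' = -0.553 → ψ₂ = 0.244
Converged at ψ₂ = 0.244.
  ethanol: x = 0.189, y = 0.439
  2-propanol: x = 0.153, y = 0.260
  n-octane: x = 0.410, y = 0.226
  n-nonane: x = 0.248, y = 0.074

y_n-nonane (drum 2) = 0.074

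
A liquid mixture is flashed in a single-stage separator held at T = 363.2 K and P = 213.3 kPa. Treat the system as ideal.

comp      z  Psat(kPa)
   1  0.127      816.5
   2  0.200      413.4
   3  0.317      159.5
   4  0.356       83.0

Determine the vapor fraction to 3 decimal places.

ψ = 0.281

Raoult's law: Kᵢ = Pᵢˢᵃᵗ/P = Pᵢˢᵃᵗ/213.3.
  K_1 = 816.5/213.3 = 3.82794, K_2 = 413.4/213.3 = 1.93812, K_3 = 159.5/213.3 = 0.74777, K_4 = 83.0/213.3 = 0.38912
Newton–Raphson from ψ = 0.46:
  ψ = 0.460: g = -0.1058, g' = -0.561 → ψ = 0.271
  ψ = 0.271: g = 0.0063, g' = -0.651 → ψ = 0.281
Converged at ψ = 0.281.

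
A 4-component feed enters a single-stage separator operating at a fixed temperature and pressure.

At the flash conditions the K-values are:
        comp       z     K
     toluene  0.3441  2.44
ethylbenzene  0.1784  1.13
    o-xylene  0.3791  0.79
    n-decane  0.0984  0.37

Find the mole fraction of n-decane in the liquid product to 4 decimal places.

x_n-decane = 0.2231

Rachford–Rice: g(ψ) = Σ zᵢ(Kᵢ−1)/(1+ψ(Kᵢ−1)) = 0.
Check two-phase: ΣzᵢKᵢ = 1.3771 > 1 and Σzᵢ/Kᵢ = 1.0447 > 1, so g(0) = 0.3771 > 0 and g(1) = -0.0447 < 0.
Newton–Raphson from ψ = 0.5:
  ψ = 0.5000: g = 0.13041, g' = -0.3479 → ψ = 0.8748
  ψ = 0.8748: g = 0.00447, g' = -0.3611 → ψ = 0.8872
  ψ = 0.8872: g = -0.00003, g' = -0.3660 → ψ = 0.8871
Converged at ψ = 0.8871.
Compositions from xᵢ = zᵢ/(1+ψ(Kᵢ−1)), yᵢ = Kᵢxᵢ:
  toluene: x = 0.1511, y = 0.3687
  ethylbenzene: x = 0.1600, y = 0.1807
  o-xylene: x = 0.4659, y = 0.3681
  n-decane: x = 0.2231, y = 0.0825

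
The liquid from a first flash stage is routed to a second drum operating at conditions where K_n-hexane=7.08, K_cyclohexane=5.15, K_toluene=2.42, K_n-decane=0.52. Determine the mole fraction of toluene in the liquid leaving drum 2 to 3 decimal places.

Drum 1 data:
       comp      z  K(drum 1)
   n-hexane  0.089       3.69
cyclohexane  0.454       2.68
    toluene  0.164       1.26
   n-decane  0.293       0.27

Drum 1:
Newton iteration, ψ₁⁰ = 0.5:
  ψ₁ = 0.500: g = 0.2175, g' = -0.891 → ψ₁ = 0.744
  ψ₁ = 0.744: g = -0.0136, g' = -1.080 → ψ₁ = 0.731
Converged at ψ₁ = 0.731.
Drum-1 compositions:
  n-hexane: x = 0.030, y = 0.111
  cyclohexane: x = 0.204, y = 0.546
  toluene: x = 0.138, y = 0.174
  n-decane: x = 0.628, y = 0.170
Drum-2 feed = drum-1 liquid: z₂ = (0.0300, 0.2037, 0.1378, 0.6285).
Drum 2:
Newton–Raphson from ψ₂ = 0.48:
  ψ₂ = 0.480: g = 0.0535, g' = -0.807 → ψ₂ = 0.546
  ψ₂ = 0.546: g = 0.0023, g' = -0.742 → ψ₂ = 0.549
Converged at ψ₂ = 0.549.
  n-hexane: x = 0.007, y = 0.049
  cyclohexane: x = 0.062, y = 0.320
  toluene: x = 0.077, y = 0.187
  n-decane: x = 0.854, y = 0.444

x_toluene (drum 2) = 0.077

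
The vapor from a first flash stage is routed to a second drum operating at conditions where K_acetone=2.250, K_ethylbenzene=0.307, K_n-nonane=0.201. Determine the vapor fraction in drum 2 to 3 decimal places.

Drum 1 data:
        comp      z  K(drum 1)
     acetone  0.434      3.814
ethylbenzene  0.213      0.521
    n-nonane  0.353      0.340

V/F (drum 2) = 0.619

Drum 1:
Rachford–Rice: g(ψ₁) = Σ zᵢ(Kᵢ−1)/(1+ψ₁(Kᵢ−1)) = 0.
g(0) = ΣzᵢKᵢ − 1 = 0.886 and g(1) = 1 − Σzᵢ/Kᵢ = -0.561, so a root lies in (0, 1).
Newton–Raphson from ψ₁ = 0.5:
  ψ₁ = 0.500: g = 0.0255, g' = -1.020 → ψ₁ = 0.525
Converged at ψ₁ = 0.525.
Drum-1 compositions:
  acetone: x = 0.175, y = 0.668
  ethylbenzene: x = 0.285, y = 0.148
  n-nonane: x = 0.540, y = 0.184
Drum-2 feed = drum-1 vapor: z₂ = (0.6680, 0.1483, 0.1837).
Drum 2:
Rachford–Rice: g(ψ₂) = Σ zᵢ(Kᵢ−1)/(1+ψ₂(Kᵢ−1)) = 0.
Check two-phase: ΣzᵢKᵢ = 1.586 > 1 and Σzᵢ/Kᵢ = 1.694 > 1, so g(0) = 0.586 > 0 and g(1) = -0.694 < 0.
Iterate (Newton) starting at ψ₂ = 0.32:
  ψ₂ = 0.320: g = 0.2673, g' = -0.862 → ψ₂ = 0.630
  ψ₂ = 0.630: g = -0.0109, g' = -1.027 → ψ₂ = 0.620
  ψ₂ = 0.620: g = -0.0001, g' = -1.010 → ψ₂ = 0.619
Converged at ψ₂ = 0.619.
  acetone: x = 0.377, y = 0.847
  ethylbenzene: x = 0.260, y = 0.080
  n-nonane: x = 0.364, y = 0.073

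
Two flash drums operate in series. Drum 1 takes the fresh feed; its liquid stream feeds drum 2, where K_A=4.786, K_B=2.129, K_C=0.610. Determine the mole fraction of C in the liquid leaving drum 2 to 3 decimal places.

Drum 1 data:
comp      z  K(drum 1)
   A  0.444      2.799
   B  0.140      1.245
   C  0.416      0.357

Drum 1:
Newton–Raphson from ψ₁ = 0.5:
  ψ₁ = 0.500: g = 0.0568, g' = -0.779 → ψ₁ = 0.573
Converged at ψ₁ = 0.573.
Drum-1 compositions:
  A: x = 0.219, y = 0.612
  B: x = 0.123, y = 0.153
  C: x = 0.659, y = 0.235
Drum-2 feed = drum-1 liquid: z₂ = (0.2187, 0.1228, 0.6586).
Drum 2:
Material balance + equilibrium reduce to Σ zᵢ(Kᵢ−1)/(1+ψ₂(Kᵢ−1)) = 0.
Check two-phase: ΣzᵢKᵢ = 1.710 > 1 and Σzᵢ/Kᵢ = 1.183 > 1, so g(0) = 0.710 > 0 and g(1) = -0.183 < 0.
Newton iteration, ψ₂⁰ = 0.57:
  ψ₂ = 0.570: g = 0.0162, g' = -0.538 → ψ₂ = 0.600
  ψ₂ = 0.600: g = 0.0003, g' = -0.519 → ψ₂ = 0.601
Converged at ψ₂ = 0.601.
  A: x = 0.067, y = 0.320
  B: x = 0.073, y = 0.156
  C: x = 0.860, y = 0.525

x_C (drum 2) = 0.860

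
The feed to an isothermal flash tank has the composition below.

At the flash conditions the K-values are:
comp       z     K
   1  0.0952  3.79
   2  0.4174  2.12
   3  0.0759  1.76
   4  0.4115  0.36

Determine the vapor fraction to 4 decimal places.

Newton–Raphson from ψ = 0.53:
  ψ = 0.5300: g = 0.04308, g' = -0.7351 → ψ = 0.5886
  ψ = 0.5886: g = -0.00041, g' = -0.7511 → ψ = 0.5881
Converged at ψ = 0.5881.

ψ = 0.5881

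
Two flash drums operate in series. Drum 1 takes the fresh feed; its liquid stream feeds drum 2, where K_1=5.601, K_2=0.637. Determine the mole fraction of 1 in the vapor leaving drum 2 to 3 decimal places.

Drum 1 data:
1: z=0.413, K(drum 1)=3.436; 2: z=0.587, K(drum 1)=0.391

y_1 (drum 2) = 0.410

Drum 1:
Material balance + equilibrium reduce to Σ zᵢ(Kᵢ−1)/(1+ψ₁(Kᵢ−1)) = 0.
g(0) = ΣzᵢKᵢ − 1 = 0.649 and g(1) = 1 − Σzᵢ/Kᵢ = -0.621, so a root lies in (0, 1).
Binary case is linear: z₁(K₁−1)(1+ψ₁(K₂−1)) + z₂(K₂−1)(1+ψ₁(K₁−1)) = 0
⇒ ψ₁ = [z₁(K₁−1)+z₂(K₂−1)] / [−(K₁−1)(K₂−1)] = 0.6486/1.4835 = 0.437
Drum-1 compositions:
  1: x = 0.200, y = 0.687
  2: x = 0.800, y = 0.313
Drum-2 feed = drum-1 liquid: z₂ = (0.2000, 0.8000).
Drum 2:
Let ψ₂ = V/F and solve Σ zᵢ(Kᵢ−1)/(1+ψ₂(Kᵢ−1)) = 0.
Feasibility: ΣzᵢKᵢ = 1.630, Σzᵢ/Kᵢ = 1.292 — both > 1, two phases present.
Binary case is linear: z₁(K₁−1)(1+ψ₂(K₂−1)) + z₂(K₂−1)(1+ψ₂(K₁−1)) = 0
⇒ ψ₂ = [z₁(K₁−1)+z₂(K₂−1)] / [−(K₁−1)(K₂−1)] = 0.6298/1.6702 = 0.377
  1: x = 0.073, y = 0.410
  2: x = 0.927, y = 0.590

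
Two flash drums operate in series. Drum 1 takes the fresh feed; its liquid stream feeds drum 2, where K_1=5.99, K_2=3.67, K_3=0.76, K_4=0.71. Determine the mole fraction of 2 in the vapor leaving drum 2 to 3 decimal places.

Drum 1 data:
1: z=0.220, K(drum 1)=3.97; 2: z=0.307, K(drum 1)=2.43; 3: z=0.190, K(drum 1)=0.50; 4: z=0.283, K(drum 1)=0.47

Drum 1:
Newton iteration, ψ₁⁰ = 0.5:
  ψ₁ = 0.500: g = 0.1882, g' = -0.759 → ψ₁ = 0.748
  ψ₁ = 0.748: g = 0.0148, g' = -0.673 → ψ₁ = 0.770
Converged at ψ₁ = 0.770.
Drum-1 compositions:
  1: x = 0.067, y = 0.266
  2: x = 0.146, y = 0.355
  3: x = 0.309, y = 0.154
  4: x = 0.478, y = 0.225
Drum-2 feed = drum-1 liquid: z₂ = (0.0669, 0.1461, 0.3089, 0.4780).
Drum 2:
Let ψ₂ = V/F and solve Σ zᵢ(Kᵢ−1)/(1+ψ₂(Kᵢ−1)) = 0.
Feasibility: ΣzᵢKᵢ = 1.511, Σzᵢ/Kᵢ = 1.131 — both > 1, two phases present.
Newton–Raphson from ψ₂ = 0.46:
  ψ₂ = 0.460: g = 0.0332, g' = -0.439 → ψ₂ = 0.536
  ψ₂ = 0.536: g = 0.0024, g' = -0.380 → ψ₂ = 0.542
Converged at ψ₂ = 0.542.
  1: x = 0.018, y = 0.108
  2: x = 0.060, y = 0.219
  3: x = 0.355, y = 0.270
  4: x = 0.567, y = 0.403

y_2 (drum 2) = 0.219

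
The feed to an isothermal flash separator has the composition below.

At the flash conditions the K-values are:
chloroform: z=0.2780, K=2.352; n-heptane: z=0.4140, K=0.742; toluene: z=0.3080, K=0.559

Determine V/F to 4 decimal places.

Rachford–Rice: g(V/F) = Σ zᵢ(Kᵢ−1)/(1+V/F(Kᵢ−1)) = 0.
Feasibility: ΣzᵢKᵢ = 1.1332, Σzᵢ/Kᵢ = 1.2271 — both > 1, two phases present.
Newton–Raphson from V/F = 0.5:
  V/F = 0.5000: g = -0.07262, g' = -0.3158 → V/F = 0.2700
  V/F = 0.2700: g = 0.00633, g' = -0.3817 → V/F = 0.2866
  V/F = 0.2866: g = 0.00006, g' = -0.3746 → V/F = 0.2868
Converged at V/F = 0.2868.

V/F = 0.2868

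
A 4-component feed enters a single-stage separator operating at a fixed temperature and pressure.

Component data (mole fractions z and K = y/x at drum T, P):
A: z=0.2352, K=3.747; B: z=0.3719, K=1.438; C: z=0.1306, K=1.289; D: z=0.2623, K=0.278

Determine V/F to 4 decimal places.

V/F = 0.6929

Rachford–Rice: g(V/F) = Σ zᵢ(Kᵢ−1)/(1+V/F(Kᵢ−1)) = 0.
g(0) = ΣzᵢKᵢ − 1 = 0.6573 and g(1) = 1 − Σzᵢ/Kᵢ = -0.3662, so a root lies in (0, 1).
Newton–Raphson from V/F = 0.5:
  V/F = 0.5000: g = 0.14245, g' = -0.7063 → V/F = 0.7017
  V/F = 0.7017: g = -0.00717, g' = -0.8181 → V/F = 0.6929
Converged at V/F = 0.6929.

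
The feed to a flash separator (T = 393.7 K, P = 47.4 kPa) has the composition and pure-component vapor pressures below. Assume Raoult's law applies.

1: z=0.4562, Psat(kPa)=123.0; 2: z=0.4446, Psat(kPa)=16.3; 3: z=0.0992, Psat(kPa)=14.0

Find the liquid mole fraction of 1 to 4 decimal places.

Raoult's law: Kᵢ = Pᵢˢᵃᵗ/P = Pᵢˢᵃᵗ/47.4.
  K_1 = 123.0/47.4 = 2.594937, K_2 = 16.3/47.4 = 0.343882, K_3 = 14.0/47.4 = 0.295359
Material balance + equilibrium reduce to Σ zᵢ(Kᵢ−1)/(1+ψ(Kᵢ−1)) = 0.
Feasibility: ΣzᵢKᵢ = 1.3660, Σzᵢ/Kᵢ = 1.8046 — both > 1, two phases present.
Newton iteration, ψ⁰ = 0.5:
  ψ = 0.5000: g = -0.13726, g' = -0.9005 → ψ = 0.3476
  ψ = 0.3476: g = -0.00235, g' = -0.8879 → ψ = 0.3449
Converged at ψ = 0.3449.
Compositions from xᵢ = zᵢ/(1+ψ(Kᵢ−1)), yᵢ = Kᵢxᵢ:
  1: x = 0.2943, y = 0.7637
  2: x = 0.5747, y = 0.1976
  3: x = 0.1311, y = 0.0387

x_1 = 0.2943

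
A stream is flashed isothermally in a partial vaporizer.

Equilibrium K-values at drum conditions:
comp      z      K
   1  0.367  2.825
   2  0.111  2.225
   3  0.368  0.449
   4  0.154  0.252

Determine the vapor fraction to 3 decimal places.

ψ = 0.465

Newton iteration, ψ⁰ = 0.5:
  ψ = 0.500: g = -0.0294, g' = -0.831 → ψ = 0.465
Converged at ψ = 0.465.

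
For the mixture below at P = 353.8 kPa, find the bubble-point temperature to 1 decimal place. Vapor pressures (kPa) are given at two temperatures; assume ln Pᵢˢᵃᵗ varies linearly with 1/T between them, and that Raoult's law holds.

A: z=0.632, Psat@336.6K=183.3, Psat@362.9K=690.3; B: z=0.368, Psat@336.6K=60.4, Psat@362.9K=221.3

T = 354.9 K

Bubble-point temperature: ΣzᵢPᵢˢᵃᵗ(T) = P. Interpolate ln Pᵢˢᵃᵗ = aᵢ + bᵢ/T.
  T = 336.6 K: ΣzᵢPᵢˢᵃᵗ = 138.07 kPa
  T = 362.9 K: ΣzᵢPᵢˢᵃᵗ = 517.71 kPa
  T = 349.8 K: ΣzᵢPᵢˢᵃᵗ = 274.77 kPa
  T = 356.4 K: ΣzᵢPᵢˢᵃᵗ = 380.28 kPa
  T = 353.1 K: ΣzᵢPᵢˢᵃᵗ = 323.74 kPa
  T = 354.8 K: ΣzᵢPᵢˢᵃᵗ = 351.86 kPa
Interpolating between 354.8 K and 356.4 K gives T ≈ 354.9 K.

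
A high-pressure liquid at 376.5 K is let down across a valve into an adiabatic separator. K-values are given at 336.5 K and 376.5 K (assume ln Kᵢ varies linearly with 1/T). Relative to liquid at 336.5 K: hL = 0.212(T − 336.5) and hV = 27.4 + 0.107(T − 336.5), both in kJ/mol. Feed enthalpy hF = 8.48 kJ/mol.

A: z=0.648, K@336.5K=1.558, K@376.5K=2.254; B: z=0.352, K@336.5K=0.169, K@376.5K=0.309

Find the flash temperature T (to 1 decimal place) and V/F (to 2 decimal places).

T = 342.9 K, V/F = 0.27

Adiabatic flash: solve Rachford–Rice at each trial T, then check hF = ψ·hV(T) + (1−ψ)·hL(T).
  T = 336.5 K: K = (1.558, 0.169), RR gives ψ = 0.149, H_out = 4.081 kJ/mol
  T = 376.5 K: K = (2.254, 0.309), RR gives ψ = 0.657, H_out = 23.724 kJ/mol
  T = 356.5 K: K = (1.893, 0.232), RR gives ψ = 0.450, H_out = 15.631 kJ/mol
  T = 346.5 K: K = (1.722, 0.199), RR gives ψ = 0.322, H_out = 10.600 kJ/mol
  T = 341.5 K: K = (1.639, 0.184), RR gives ψ = 0.243, H_out = 7.597 kJ/mol
  T = 344.0 K: K = (1.681, 0.191), RR gives ψ = 0.284, H_out = 9.151 kJ/mol
  T = 342.8 K: K = (1.661, 0.188), RR gives ψ = 0.265, H_out = 8.419 kJ/mol
Linear interpolation between T = 342.8 (H_out = 8.419) and T = 344.0 (H_out = 9.151) on hF = 8.48 gives T ≈ 342.9 K, at which ψ = 0.27.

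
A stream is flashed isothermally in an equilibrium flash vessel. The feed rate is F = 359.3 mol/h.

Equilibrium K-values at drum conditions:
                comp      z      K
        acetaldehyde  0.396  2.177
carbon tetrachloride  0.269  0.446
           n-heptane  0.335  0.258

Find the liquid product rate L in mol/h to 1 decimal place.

L = 327.8 mol/h

Rachford–Rice: g(β) = Σ zᵢ(Kᵢ−1)/(1+β(Kᵢ−1)) = 0.
Feasibility: ΣzᵢKᵢ = 1.068, Σzᵢ/Kᵢ = 2.083 — both > 1, two phases present.
Newton–Raphson from β = 0.47:
  β = 0.470: g = -0.2831, g' = -0.813 → β = 0.122
  β = 0.122: g = -0.0255, g' = -0.737 → β = 0.087
  β = 0.087: g = 0.0003, g' = -0.753 → β = 0.088
Converged at β = 0.088.
Then V = β·F = 0.0877·359.3 = 31.5 mol/h and L = F − V = 327.8 mol/h.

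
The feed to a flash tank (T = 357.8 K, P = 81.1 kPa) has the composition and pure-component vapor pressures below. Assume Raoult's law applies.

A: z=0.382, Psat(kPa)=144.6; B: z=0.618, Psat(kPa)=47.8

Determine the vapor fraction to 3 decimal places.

Raoult's law: Kᵢ = Pᵢˢᵃᵗ/P = Pᵢˢᵃᵗ/81.1.
  K_A = 144.6/81.1 = 1.78298, K_B = 47.8/81.1 = 0.58940
Let ψ = V/F and solve Σ zᵢ(Kᵢ−1)/(1+ψ(Kᵢ−1)) = 0.
Check two-phase: ΣzᵢKᵢ = 1.045 > 1 and Σzᵢ/Kᵢ = 1.263 > 1, so g(0) = 0.045 > 0 and g(1) = -0.263 < 0.
Binary case is linear: z₁(K₁−1)(1+ψ(K₂−1)) + z₂(K₂−1)(1+ψ(K₁−1)) = 0
⇒ ψ = [z₁(K₁−1)+z₂(K₂−1)] / [−(K₁−1)(K₂−1)] = 0.0453/0.3215 = 0.141

ψ = 0.141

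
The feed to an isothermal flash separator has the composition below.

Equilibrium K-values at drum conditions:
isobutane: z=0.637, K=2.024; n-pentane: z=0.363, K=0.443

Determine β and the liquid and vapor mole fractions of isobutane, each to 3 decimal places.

Material balance + equilibrium reduce to Σ zᵢ(Kᵢ−1)/(1+β(Kᵢ−1)) = 0.
Check two-phase: ΣzᵢKᵢ = 1.450 > 1 and Σzᵢ/Kᵢ = 1.134 > 1, so g(0) = 0.450 > 0 and g(1) = -0.134 < 0.
Binary case is linear: z₁(K₁−1)(1+β(K₂−1)) + z₂(K₂−1)(1+β(K₁−1)) = 0
⇒ β = [z₁(K₁−1)+z₂(K₂−1)] / [−(K₁−1)(K₂−1)] = 0.4501/0.5704 = 0.789
Compositions from xᵢ = zᵢ/(1+β(Kᵢ−1)), yᵢ = Kᵢxᵢ:
  isobutane: x = 0.352, y = 0.713
  n-pentane: x = 0.648, y = 0.287

β = 0.789, x_isobutane = 0.352, y_isobutane = 0.713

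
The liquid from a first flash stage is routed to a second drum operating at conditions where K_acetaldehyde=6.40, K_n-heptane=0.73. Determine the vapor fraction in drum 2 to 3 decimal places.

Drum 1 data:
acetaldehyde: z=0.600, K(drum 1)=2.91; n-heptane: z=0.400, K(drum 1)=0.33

V/F (drum 2) = 0.825

Drum 1:
Rachford–Rice: g(ψ₁) = Σ zᵢ(Kᵢ−1)/(1+ψ₁(Kᵢ−1)) = 0.
Feasibility: ΣzᵢKᵢ = 1.878, Σzᵢ/Kᵢ = 1.418 — both > 1, two phases present.
Binary case is linear: z₁(K₁−1)(1+ψ₁(K₂−1)) + z₂(K₂−1)(1+ψ₁(K₁−1)) = 0
⇒ ψ₁ = [z₁(K₁−1)+z₂(K₂−1)] / [−(K₁−1)(K₂−1)] = 0.8780/1.2797 = 0.686
Drum-1 compositions:
  acetaldehyde: x = 0.260, y = 0.756
  n-heptane: x = 0.740, y = 0.244
Drum-2 feed = drum-1 liquid: z₂ = (0.2597, 0.7403).
Drum 2:
Binary case is linear: z₁(K₁−1)(1+ψ₂(K₂−1)) + z₂(K₂−1)(1+ψ₂(K₁−1)) = 0
⇒ ψ₂ = [z₁(K₁−1)+z₂(K₂−1)] / [−(K₁−1)(K₂−1)] = 1.2024/1.4580 = 0.825
  acetaldehyde: x = 0.048, y = 0.305
  n-heptane: x = 0.952, y = 0.695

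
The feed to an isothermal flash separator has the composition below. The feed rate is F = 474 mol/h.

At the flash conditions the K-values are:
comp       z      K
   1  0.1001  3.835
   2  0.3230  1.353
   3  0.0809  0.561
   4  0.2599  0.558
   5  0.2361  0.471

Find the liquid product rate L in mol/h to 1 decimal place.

Material balance + equilibrium reduce to Σ zᵢ(Kᵢ−1)/(1+V/F(Kᵢ−1)) = 0.
Feasibility: ΣzᵢKᵢ = 1.1225, Σzᵢ/Kᵢ = 1.3761 — both > 1, two phases present.
Newton iteration, V/F⁰ = 0.5:
  V/F = 0.5000: g = -0.14848, g' = -0.3981 → V/F = 0.1271
  V/F = 0.1271: g = 0.02453, g' = -0.6221 → V/F = 0.1665
  V/F = 0.1665: g = 0.00120, g' = -0.5640 → V/F = 0.1686
Converged at V/F = 0.1686.
Then V = V/F·F = 0.1686·474 = 79.9 mol/h and L = F − V = 394.1 mol/h.

L = 394.1 mol/h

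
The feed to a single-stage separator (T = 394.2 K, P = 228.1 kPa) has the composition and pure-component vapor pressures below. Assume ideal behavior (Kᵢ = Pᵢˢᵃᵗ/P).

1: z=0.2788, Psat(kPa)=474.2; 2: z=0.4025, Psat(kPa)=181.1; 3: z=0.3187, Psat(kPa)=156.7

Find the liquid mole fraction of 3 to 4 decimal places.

x_3 = 0.3678

Raoult's law: Kᵢ = Pᵢˢᵃᵗ/P = Pᵢˢᵃᵗ/228.1.
  K_1 = 474.2/228.1 = 2.078913, K_2 = 181.1/228.1 = 0.793950, K_3 = 156.7/228.1 = 0.686979
Let β = V/F and solve Σ zᵢ(Kᵢ−1)/(1+β(Kᵢ−1)) = 0.
Check two-phase: ΣzᵢKᵢ = 1.1181 > 1 and Σzᵢ/Kᵢ = 1.1050 > 1, so g(0) = 0.1181 > 0 and g(1) = -0.1050 < 0.
Newton iteration, β⁰ = 0.5:
  β = 0.5000: g = -0.01534, g' = -0.2021 → β = 0.4241
  β = 0.4241: g = 0.00047, g' = -0.2148 → β = 0.4263
Converged at β = 0.4263.
Compositions from xᵢ = zᵢ/(1+β(Kᵢ−1)), yᵢ = Kᵢxᵢ:
  1: x = 0.1910, y = 0.3970
  2: x = 0.4413, y = 0.3503
  3: x = 0.3678, y = 0.2527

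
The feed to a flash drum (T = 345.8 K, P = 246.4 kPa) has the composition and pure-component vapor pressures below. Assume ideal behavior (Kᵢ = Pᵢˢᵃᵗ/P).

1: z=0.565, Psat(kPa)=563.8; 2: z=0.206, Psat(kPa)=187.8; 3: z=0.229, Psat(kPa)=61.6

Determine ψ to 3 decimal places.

ψ = 0.654

Raoult's law: Kᵢ = Pᵢˢᵃᵗ/P = Pᵢˢᵃᵗ/246.4.
  K_1 = 563.8/246.4 = 2.28815, K_2 = 187.8/246.4 = 0.76218, K_3 = 61.6/246.4 = 0.25000
Let ψ = V/F and solve Σ zᵢ(Kᵢ−1)/(1+ψ(Kᵢ−1)) = 0.
Feasibility: ΣzᵢKᵢ = 1.507, Σzᵢ/Kᵢ = 1.433 — both > 1, two phases present.
Newton–Raphson from ψ = 0.5:
  ψ = 0.500: g = 0.1123, g' = -0.692 → ψ = 0.662
  ψ = 0.662: g = -0.0067, g' = -0.798 → ψ = 0.654
Converged at ψ = 0.654.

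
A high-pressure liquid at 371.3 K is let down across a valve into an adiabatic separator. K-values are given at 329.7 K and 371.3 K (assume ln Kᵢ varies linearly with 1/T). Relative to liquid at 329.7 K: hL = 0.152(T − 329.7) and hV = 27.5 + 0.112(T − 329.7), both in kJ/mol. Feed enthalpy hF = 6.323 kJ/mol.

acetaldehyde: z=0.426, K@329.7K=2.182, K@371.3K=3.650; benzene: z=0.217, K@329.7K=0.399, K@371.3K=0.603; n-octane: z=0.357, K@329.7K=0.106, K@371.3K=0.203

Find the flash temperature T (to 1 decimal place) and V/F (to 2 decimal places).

T = 339.6 K, V/F = 0.18

Adiabatic flash: solve Rachford–Rice at each trial T, then check hF = ψ·hV(T) + (1−ψ)·hL(T).
  T = 329.7 K: K = (2.182, 0.399, 0.106), RR gives ψ = 0.057, H_out = 1.580 kJ/mol
  T = 371.3 K: K = (3.650, 0.603, 0.203), RR gives ψ = 0.423, H_out = 17.241 kJ/mol
  T = 350.5 K: K = (2.866, 0.497, 0.150), RR gives ψ = 0.277, H_out = 10.545 kJ/mol
  T = 340.1 K: K = (2.511, 0.447, 0.127), RR gives ψ = 0.183, H_out = 6.524 kJ/mol
  T = 334.9 K: K = (2.343, 0.423, 0.116), RR gives ψ = 0.125, H_out = 4.204 kJ/mol
  T = 337.5 K: K = (2.426, 0.434, 0.121), RR gives ψ = 0.155, H_out = 5.397 kJ/mol
  T = 338.8 K: K = (2.468, 0.441, 0.124), RR gives ψ = 0.169, H_out = 5.968 kJ/mol
Linear interpolation between T = 338.8 (H_out = 5.968) and T = 340.1 (H_out = 6.524) on hF = 6.323 gives T ≈ 339.6 K, at which ψ = 0.18.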